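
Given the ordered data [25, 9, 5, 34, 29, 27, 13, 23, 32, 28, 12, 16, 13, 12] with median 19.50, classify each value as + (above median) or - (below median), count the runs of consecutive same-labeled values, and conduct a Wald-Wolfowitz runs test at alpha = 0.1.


Step 1: Compute median = 19.50; label A = above, B = below.
Labels in order: ABBAAABAAABBBB  (n_A = 7, n_B = 7)
Step 2: Count runs R = 6.
Step 3: Under H0 (random ordering), E[R] = 2*n_A*n_B/(n_A+n_B) + 1 = 2*7*7/14 + 1 = 8.0000.
        Var[R] = 2*n_A*n_B*(2*n_A*n_B - n_A - n_B) / ((n_A+n_B)^2 * (n_A+n_B-1)) = 8232/2548 = 3.2308.
        SD[R] = 1.7974.
Step 4: Continuity-corrected z = (R + 0.5 - E[R]) / SD[R] = (6 + 0.5 - 8.0000) / 1.7974 = -0.8345.
Step 5: Two-sided p-value via normal approximation = 2*(1 - Phi(|z|)) = 0.403986.
Step 6: alpha = 0.1. fail to reject H0.

R = 6, z = -0.8345, p = 0.403986, fail to reject H0.


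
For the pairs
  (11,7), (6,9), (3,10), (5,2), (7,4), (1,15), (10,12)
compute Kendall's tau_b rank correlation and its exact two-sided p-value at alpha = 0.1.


Step 1: Enumerate the 21 unordered pairs (i,j) with i<j and classify each by sign(x_j-x_i) * sign(y_j-y_i).
  (1,2):dx=-5,dy=+2->D; (1,3):dx=-8,dy=+3->D; (1,4):dx=-6,dy=-5->C; (1,5):dx=-4,dy=-3->C
  (1,6):dx=-10,dy=+8->D; (1,7):dx=-1,dy=+5->D; (2,3):dx=-3,dy=+1->D; (2,4):dx=-1,dy=-7->C
  (2,5):dx=+1,dy=-5->D; (2,6):dx=-5,dy=+6->D; (2,7):dx=+4,dy=+3->C; (3,4):dx=+2,dy=-8->D
  (3,5):dx=+4,dy=-6->D; (3,6):dx=-2,dy=+5->D; (3,7):dx=+7,dy=+2->C; (4,5):dx=+2,dy=+2->C
  (4,6):dx=-4,dy=+13->D; (4,7):dx=+5,dy=+10->C; (5,6):dx=-6,dy=+11->D; (5,7):dx=+3,dy=+8->C
  (6,7):dx=+9,dy=-3->D
Step 2: C = 8, D = 13, total pairs = 21.
Step 3: tau = (C - D)/(n(n-1)/2) = (8 - 13)/21 = -0.238095.
Step 4: Exact two-sided p-value (enumerate n! = 5040 permutations of y under H0): p = 0.561905.
Step 5: alpha = 0.1. fail to reject H0.

tau_b = -0.2381 (C=8, D=13), p = 0.561905, fail to reject H0.


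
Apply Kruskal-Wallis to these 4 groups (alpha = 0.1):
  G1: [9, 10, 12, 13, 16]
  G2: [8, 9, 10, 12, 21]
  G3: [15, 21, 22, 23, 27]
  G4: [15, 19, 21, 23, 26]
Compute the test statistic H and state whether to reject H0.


Step 1: Combine all N = 20 observations and assign midranks.
sorted (value, group, rank): (8,G2,1), (9,G1,2.5), (9,G2,2.5), (10,G1,4.5), (10,G2,4.5), (12,G1,6.5), (12,G2,6.5), (13,G1,8), (15,G3,9.5), (15,G4,9.5), (16,G1,11), (19,G4,12), (21,G2,14), (21,G3,14), (21,G4,14), (22,G3,16), (23,G3,17.5), (23,G4,17.5), (26,G4,19), (27,G3,20)
Step 2: Sum ranks within each group.
R_1 = 32.5 (n_1 = 5)
R_2 = 28.5 (n_2 = 5)
R_3 = 77 (n_3 = 5)
R_4 = 72 (n_4 = 5)
Step 3: H = 12/(N(N+1)) * sum(R_i^2/n_i) - 3(N+1)
     = 12/(20*21) * (32.5^2/5 + 28.5^2/5 + 77^2/5 + 72^2/5) - 3*21
     = 0.028571 * 2596.3 - 63
     = 11.180000.
Step 4: Ties present; correction factor C = 1 - 54/(20^3 - 20) = 0.993233. Corrected H = 11.180000 / 0.993233 = 11.256170.
Step 5: Under H0, H ~ chi^2(3); p-value = 0.010418.
Step 6: alpha = 0.1. reject H0.

H = 11.2562, df = 3, p = 0.010418, reject H0.


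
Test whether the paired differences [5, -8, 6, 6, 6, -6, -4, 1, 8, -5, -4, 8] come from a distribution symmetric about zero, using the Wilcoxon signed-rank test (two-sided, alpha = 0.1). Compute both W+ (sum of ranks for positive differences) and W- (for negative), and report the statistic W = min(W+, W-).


Step 1: Drop any zero differences (none here) and take |d_i|.
|d| = [5, 8, 6, 6, 6, 6, 4, 1, 8, 5, 4, 8]
Step 2: Midrank |d_i| (ties get averaged ranks).
ranks: |5|->4.5, |8|->11, |6|->7.5, |6|->7.5, |6|->7.5, |6|->7.5, |4|->2.5, |1|->1, |8|->11, |5|->4.5, |4|->2.5, |8|->11
Step 3: Attach original signs; sum ranks with positive sign and with negative sign.
W+ = 4.5 + 7.5 + 7.5 + 7.5 + 1 + 11 + 11 = 50
W- = 11 + 7.5 + 2.5 + 4.5 + 2.5 = 28
(Check: W+ + W- = 78 should equal n(n+1)/2 = 78.)
Step 4: Test statistic W = min(W+, W-) = 28.
Step 5: Ties in |d|, so use the tie-corrected normal approximation.
        E[W] = n(n+1)/4 = 12*13/4 = 39.
        Tie groups: |d|=4 (t=2), |d|=5 (t=2), |d|=6 (t=4), |d|=8 (t=3); sum(t^3 - t) = 96.
        Var[W] = n(n+1)(2n+1)/24 - sum(t^3-t)/48 = 3900/24 - 96/48 = 160.5.
        z = (W - E[W]) / sqrt(Var[W]) = (28 - 39) / 12.6689 = -0.8683.
        Two-sided p = 2*Phi(z) = 0.385246.
Step 6: alpha = 0.1. fail to reject H0.

W+ = 50, W- = 28, W = min = 28, p = 0.385246, fail to reject H0.


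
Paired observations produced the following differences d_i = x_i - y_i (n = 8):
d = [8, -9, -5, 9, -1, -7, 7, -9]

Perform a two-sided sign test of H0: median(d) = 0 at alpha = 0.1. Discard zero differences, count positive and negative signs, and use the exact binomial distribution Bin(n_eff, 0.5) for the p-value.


Step 1: Discard zero differences. Original n = 8; n_eff = number of nonzero differences = 8.
Nonzero differences (with sign): +8, -9, -5, +9, -1, -7, +7, -9
Step 2: Count signs: positive = 3, negative = 5.
Step 3: Under H0: P(positive) = 0.5, so the number of positives S ~ Bin(8, 0.5).
Step 4: Two-sided exact p-value = sum of Bin(8,0.5) probabilities at or below the observed probability = 0.726562.
Step 5: alpha = 0.1. fail to reject H0.

n_eff = 8, pos = 3, neg = 5, p = 0.726562, fail to reject H0.


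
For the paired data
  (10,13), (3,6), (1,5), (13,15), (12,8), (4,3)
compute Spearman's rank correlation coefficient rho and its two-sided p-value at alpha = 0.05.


Step 1: Rank x and y separately (midranks; no ties here).
rank(x): 10->4, 3->2, 1->1, 13->6, 12->5, 4->3
rank(y): 13->5, 6->3, 5->2, 15->6, 8->4, 3->1
Step 2: d_i = R_x(i) - R_y(i); compute d_i^2.
  (4-5)^2=1, (2-3)^2=1, (1-2)^2=1, (6-6)^2=0, (5-4)^2=1, (3-1)^2=4
sum(d^2) = 8.
Step 3: rho = 1 - 6*8 / (6*(6^2 - 1)) = 1 - 48/210 = 0.771429.
Step 4: Under H0, t = rho * sqrt((n-2)/(1-rho^2)) = 2.4247 ~ t(4).
Step 5: Two-sided p-value from the t-distribution with 4 df = 0.072397.
Step 6: alpha = 0.05. fail to reject H0.

rho = 0.7714, p = 0.072397, fail to reject H0 at alpha = 0.05.


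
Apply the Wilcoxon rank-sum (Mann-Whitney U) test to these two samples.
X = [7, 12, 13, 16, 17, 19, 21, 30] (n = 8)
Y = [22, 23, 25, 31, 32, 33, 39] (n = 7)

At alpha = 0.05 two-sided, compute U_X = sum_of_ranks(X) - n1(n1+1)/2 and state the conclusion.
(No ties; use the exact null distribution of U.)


Step 1: Combine and sort all 15 observations; assign midranks.
sorted (value, group): (7,X), (12,X), (13,X), (16,X), (17,X), (19,X), (21,X), (22,Y), (23,Y), (25,Y), (30,X), (31,Y), (32,Y), (33,Y), (39,Y)
ranks: 7->1, 12->2, 13->3, 16->4, 17->5, 19->6, 21->7, 22->8, 23->9, 25->10, 30->11, 31->12, 32->13, 33->14, 39->15
Step 2: Rank sum for X: R1 = 1 + 2 + 3 + 4 + 5 + 6 + 7 + 11 = 39.
Step 3: U_X = R1 - n1(n1+1)/2 = 39 - 8*9/2 = 39 - 36 = 3.
       U_Y = n1*n2 - U_X = 56 - 3 = 53.
Step 4: No ties, so the exact null distribution of U (based on enumerating the C(15,8) = 6435 equally likely rank assignments) gives the two-sided p-value.
Step 5: p-value = 0.002176; compare to alpha = 0.05. reject H0.

U_X = 3, p = 0.002176, reject H0 at alpha = 0.05.


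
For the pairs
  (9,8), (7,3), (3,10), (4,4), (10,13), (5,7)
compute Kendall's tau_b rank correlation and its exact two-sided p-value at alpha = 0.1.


Step 1: Enumerate the 15 unordered pairs (i,j) with i<j and classify each by sign(x_j-x_i) * sign(y_j-y_i).
  (1,2):dx=-2,dy=-5->C; (1,3):dx=-6,dy=+2->D; (1,4):dx=-5,dy=-4->C; (1,5):dx=+1,dy=+5->C
  (1,6):dx=-4,dy=-1->C; (2,3):dx=-4,dy=+7->D; (2,4):dx=-3,dy=+1->D; (2,5):dx=+3,dy=+10->C
  (2,6):dx=-2,dy=+4->D; (3,4):dx=+1,dy=-6->D; (3,5):dx=+7,dy=+3->C; (3,6):dx=+2,dy=-3->D
  (4,5):dx=+6,dy=+9->C; (4,6):dx=+1,dy=+3->C; (5,6):dx=-5,dy=-6->C
Step 2: C = 9, D = 6, total pairs = 15.
Step 3: tau = (C - D)/(n(n-1)/2) = (9 - 6)/15 = 0.200000.
Step 4: Exact two-sided p-value (enumerate n! = 720 permutations of y under H0): p = 0.719444.
Step 5: alpha = 0.1. fail to reject H0.

tau_b = 0.2000 (C=9, D=6), p = 0.719444, fail to reject H0.


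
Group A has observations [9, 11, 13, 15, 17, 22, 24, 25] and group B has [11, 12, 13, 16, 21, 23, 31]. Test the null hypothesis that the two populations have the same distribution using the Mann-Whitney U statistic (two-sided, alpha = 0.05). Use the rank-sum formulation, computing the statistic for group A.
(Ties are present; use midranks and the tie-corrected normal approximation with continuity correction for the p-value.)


Step 1: Combine and sort all 15 observations; assign midranks.
sorted (value, group): (9,X), (11,X), (11,Y), (12,Y), (13,X), (13,Y), (15,X), (16,Y), (17,X), (21,Y), (22,X), (23,Y), (24,X), (25,X), (31,Y)
ranks: 9->1, 11->2.5, 11->2.5, 12->4, 13->5.5, 13->5.5, 15->7, 16->8, 17->9, 21->10, 22->11, 23->12, 24->13, 25->14, 31->15
Step 2: Rank sum for X: R1 = 1 + 2.5 + 5.5 + 7 + 9 + 11 + 13 + 14 = 63.
Step 3: U_X = R1 - n1(n1+1)/2 = 63 - 8*9/2 = 63 - 36 = 27.
       U_Y = n1*n2 - U_X = 56 - 27 = 29.
Step 4: Ties are present, so use the tie-corrected normal approximation (with continuity correction) for the p-value.
Step 5: p-value = 0.953775; compare to alpha = 0.05. fail to reject H0.

U_X = 27, p = 0.953775, fail to reject H0 at alpha = 0.05.


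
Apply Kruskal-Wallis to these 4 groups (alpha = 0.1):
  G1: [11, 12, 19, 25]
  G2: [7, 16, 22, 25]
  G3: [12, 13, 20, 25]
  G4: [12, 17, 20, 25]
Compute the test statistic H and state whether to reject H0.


Step 1: Combine all N = 16 observations and assign midranks.
sorted (value, group, rank): (7,G2,1), (11,G1,2), (12,G1,4), (12,G3,4), (12,G4,4), (13,G3,6), (16,G2,7), (17,G4,8), (19,G1,9), (20,G3,10.5), (20,G4,10.5), (22,G2,12), (25,G1,14.5), (25,G2,14.5), (25,G3,14.5), (25,G4,14.5)
Step 2: Sum ranks within each group.
R_1 = 29.5 (n_1 = 4)
R_2 = 34.5 (n_2 = 4)
R_3 = 35 (n_3 = 4)
R_4 = 37 (n_4 = 4)
Step 3: H = 12/(N(N+1)) * sum(R_i^2/n_i) - 3(N+1)
     = 12/(16*17) * (29.5^2/4 + 34.5^2/4 + 35^2/4 + 37^2/4) - 3*17
     = 0.044118 * 1163.62 - 51
     = 0.336397.
Step 4: Ties present; correction factor C = 1 - 90/(16^3 - 16) = 0.977941. Corrected H = 0.336397 / 0.977941 = 0.343985.
Step 5: Under H0, H ~ chi^2(3); p-value = 0.951555.
Step 6: alpha = 0.1. fail to reject H0.

H = 0.3440, df = 3, p = 0.951555, fail to reject H0.


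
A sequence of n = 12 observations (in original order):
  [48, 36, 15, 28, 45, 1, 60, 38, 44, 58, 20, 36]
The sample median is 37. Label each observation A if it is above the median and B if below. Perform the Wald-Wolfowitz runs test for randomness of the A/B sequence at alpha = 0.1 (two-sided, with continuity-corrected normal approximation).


Step 1: Compute median = 37; label A = above, B = below.
Labels in order: ABBBABAAAABB  (n_A = 6, n_B = 6)
Step 2: Count runs R = 6.
Step 3: Under H0 (random ordering), E[R] = 2*n_A*n_B/(n_A+n_B) + 1 = 2*6*6/12 + 1 = 7.0000.
        Var[R] = 2*n_A*n_B*(2*n_A*n_B - n_A - n_B) / ((n_A+n_B)^2 * (n_A+n_B-1)) = 4320/1584 = 2.7273.
        SD[R] = 1.6514.
Step 4: Continuity-corrected z = (R + 0.5 - E[R]) / SD[R] = (6 + 0.5 - 7.0000) / 1.6514 = -0.3028.
Step 5: Two-sided p-value via normal approximation = 2*(1 - Phi(|z|)) = 0.762069.
Step 6: alpha = 0.1. fail to reject H0.

R = 6, z = -0.3028, p = 0.762069, fail to reject H0.


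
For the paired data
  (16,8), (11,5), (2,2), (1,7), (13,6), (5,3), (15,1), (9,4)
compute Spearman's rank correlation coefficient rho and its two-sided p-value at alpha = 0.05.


Step 1: Rank x and y separately (midranks; no ties here).
rank(x): 16->8, 11->5, 2->2, 1->1, 13->6, 5->3, 15->7, 9->4
rank(y): 8->8, 5->5, 2->2, 7->7, 6->6, 3->3, 1->1, 4->4
Step 2: d_i = R_x(i) - R_y(i); compute d_i^2.
  (8-8)^2=0, (5-5)^2=0, (2-2)^2=0, (1-7)^2=36, (6-6)^2=0, (3-3)^2=0, (7-1)^2=36, (4-4)^2=0
sum(d^2) = 72.
Step 3: rho = 1 - 6*72 / (8*(8^2 - 1)) = 1 - 432/504 = 0.142857.
Step 4: Under H0, t = rho * sqrt((n-2)/(1-rho^2)) = 0.3536 ~ t(6).
Step 5: Two-sided p-value from the t-distribution with 6 df = 0.735765.
Step 6: alpha = 0.05. fail to reject H0.

rho = 0.1429, p = 0.735765, fail to reject H0 at alpha = 0.05.


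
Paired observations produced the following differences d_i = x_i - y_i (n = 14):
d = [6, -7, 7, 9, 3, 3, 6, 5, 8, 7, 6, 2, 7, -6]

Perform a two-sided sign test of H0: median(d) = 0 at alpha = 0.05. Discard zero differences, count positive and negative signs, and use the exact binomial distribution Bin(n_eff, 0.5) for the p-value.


Step 1: Discard zero differences. Original n = 14; n_eff = number of nonzero differences = 14.
Nonzero differences (with sign): +6, -7, +7, +9, +3, +3, +6, +5, +8, +7, +6, +2, +7, -6
Step 2: Count signs: positive = 12, negative = 2.
Step 3: Under H0: P(positive) = 0.5, so the number of positives S ~ Bin(14, 0.5).
Step 4: Two-sided exact p-value = sum of Bin(14,0.5) probabilities at or below the observed probability = 0.012939.
Step 5: alpha = 0.05. reject H0.

n_eff = 14, pos = 12, neg = 2, p = 0.012939, reject H0.


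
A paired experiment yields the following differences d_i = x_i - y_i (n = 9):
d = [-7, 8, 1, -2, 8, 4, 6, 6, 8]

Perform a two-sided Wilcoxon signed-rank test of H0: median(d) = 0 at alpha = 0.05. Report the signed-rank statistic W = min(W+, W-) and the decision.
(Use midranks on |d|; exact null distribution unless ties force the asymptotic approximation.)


Step 1: Drop any zero differences (none here) and take |d_i|.
|d| = [7, 8, 1, 2, 8, 4, 6, 6, 8]
Step 2: Midrank |d_i| (ties get averaged ranks).
ranks: |7|->6, |8|->8, |1|->1, |2|->2, |8|->8, |4|->3, |6|->4.5, |6|->4.5, |8|->8
Step 3: Attach original signs; sum ranks with positive sign and with negative sign.
W+ = 8 + 1 + 8 + 3 + 4.5 + 4.5 + 8 = 37
W- = 6 + 2 = 8
(Check: W+ + W- = 45 should equal n(n+1)/2 = 45.)
Step 4: Test statistic W = min(W+, W-) = 8.
Step 5: Ties in |d|, so use the tie-corrected normal approximation.
        E[W] = n(n+1)/4 = 9*10/4 = 22.5.
        Tie groups: |d|=6 (t=2), |d|=8 (t=3); sum(t^3 - t) = 30.
        Var[W] = n(n+1)(2n+1)/24 - sum(t^3-t)/48 = 1710/24 - 30/48 = 70.625.
        z = (W - E[W]) / sqrt(Var[W]) = (8 - 22.5) / 8.4039 = -1.7254.
        Two-sided p = 2*Phi(z) = 0.084456.
Step 6: alpha = 0.05. fail to reject H0.

W+ = 37, W- = 8, W = min = 8, p = 0.084456, fail to reject H0.


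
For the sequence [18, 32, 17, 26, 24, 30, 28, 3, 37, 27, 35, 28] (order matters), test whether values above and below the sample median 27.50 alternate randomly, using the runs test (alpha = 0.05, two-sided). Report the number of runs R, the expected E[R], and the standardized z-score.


Step 1: Compute median = 27.50; label A = above, B = below.
Labels in order: BABBBAABABAA  (n_A = 6, n_B = 6)
Step 2: Count runs R = 8.
Step 3: Under H0 (random ordering), E[R] = 2*n_A*n_B/(n_A+n_B) + 1 = 2*6*6/12 + 1 = 7.0000.
        Var[R] = 2*n_A*n_B*(2*n_A*n_B - n_A - n_B) / ((n_A+n_B)^2 * (n_A+n_B-1)) = 4320/1584 = 2.7273.
        SD[R] = 1.6514.
Step 4: Continuity-corrected z = (R - 0.5 - E[R]) / SD[R] = (8 - 0.5 - 7.0000) / 1.6514 = 0.3028.
Step 5: Two-sided p-value via normal approximation = 2*(1 - Phi(|z|)) = 0.762069.
Step 6: alpha = 0.05. fail to reject H0.

R = 8, z = 0.3028, p = 0.762069, fail to reject H0.


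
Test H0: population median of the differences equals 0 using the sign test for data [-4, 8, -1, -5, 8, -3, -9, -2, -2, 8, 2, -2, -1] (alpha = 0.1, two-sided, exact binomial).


Step 1: Discard zero differences. Original n = 13; n_eff = number of nonzero differences = 13.
Nonzero differences (with sign): -4, +8, -1, -5, +8, -3, -9, -2, -2, +8, +2, -2, -1
Step 2: Count signs: positive = 4, negative = 9.
Step 3: Under H0: P(positive) = 0.5, so the number of positives S ~ Bin(13, 0.5).
Step 4: Two-sided exact p-value = sum of Bin(13,0.5) probabilities at or below the observed probability = 0.266846.
Step 5: alpha = 0.1. fail to reject H0.

n_eff = 13, pos = 4, neg = 9, p = 0.266846, fail to reject H0.


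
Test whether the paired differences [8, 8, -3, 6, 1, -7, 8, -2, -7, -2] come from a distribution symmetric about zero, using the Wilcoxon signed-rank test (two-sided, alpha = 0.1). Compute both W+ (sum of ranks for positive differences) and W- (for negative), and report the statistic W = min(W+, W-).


Step 1: Drop any zero differences (none here) and take |d_i|.
|d| = [8, 8, 3, 6, 1, 7, 8, 2, 7, 2]
Step 2: Midrank |d_i| (ties get averaged ranks).
ranks: |8|->9, |8|->9, |3|->4, |6|->5, |1|->1, |7|->6.5, |8|->9, |2|->2.5, |7|->6.5, |2|->2.5
Step 3: Attach original signs; sum ranks with positive sign and with negative sign.
W+ = 9 + 9 + 5 + 1 + 9 = 33
W- = 4 + 6.5 + 2.5 + 6.5 + 2.5 = 22
(Check: W+ + W- = 55 should equal n(n+1)/2 = 55.)
Step 4: Test statistic W = min(W+, W-) = 22.
Step 5: Ties in |d|, so use the tie-corrected normal approximation.
        E[W] = n(n+1)/4 = 10*11/4 = 27.5.
        Tie groups: |d|=2 (t=2), |d|=7 (t=2), |d|=8 (t=3); sum(t^3 - t) = 36.
        Var[W] = n(n+1)(2n+1)/24 - sum(t^3-t)/48 = 2310/24 - 36/48 = 95.5.
        z = (W - E[W]) / sqrt(Var[W]) = (22 - 27.5) / 9.7724 = -0.5628.
        Two-sided p = 2*Phi(z) = 0.573565.
Step 6: alpha = 0.1. fail to reject H0.

W+ = 33, W- = 22, W = min = 22, p = 0.573565, fail to reject H0.


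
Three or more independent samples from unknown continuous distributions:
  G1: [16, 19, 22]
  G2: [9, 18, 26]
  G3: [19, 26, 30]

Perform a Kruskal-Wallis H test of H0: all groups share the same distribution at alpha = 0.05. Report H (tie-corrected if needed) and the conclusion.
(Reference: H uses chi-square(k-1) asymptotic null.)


Step 1: Combine all N = 9 observations and assign midranks.
sorted (value, group, rank): (9,G2,1), (16,G1,2), (18,G2,3), (19,G1,4.5), (19,G3,4.5), (22,G1,6), (26,G2,7.5), (26,G3,7.5), (30,G3,9)
Step 2: Sum ranks within each group.
R_1 = 12.5 (n_1 = 3)
R_2 = 11.5 (n_2 = 3)
R_3 = 21 (n_3 = 3)
Step 3: H = 12/(N(N+1)) * sum(R_i^2/n_i) - 3(N+1)
     = 12/(9*10) * (12.5^2/3 + 11.5^2/3 + 21^2/3) - 3*10
     = 0.133333 * 243.167 - 30
     = 2.422222.
Step 4: Ties present; correction factor C = 1 - 12/(9^3 - 9) = 0.983333. Corrected H = 2.422222 / 0.983333 = 2.463277.
Step 5: Under H0, H ~ chi^2(2); p-value = 0.291814.
Step 6: alpha = 0.05. fail to reject H0.

H = 2.4633, df = 2, p = 0.291814, fail to reject H0.


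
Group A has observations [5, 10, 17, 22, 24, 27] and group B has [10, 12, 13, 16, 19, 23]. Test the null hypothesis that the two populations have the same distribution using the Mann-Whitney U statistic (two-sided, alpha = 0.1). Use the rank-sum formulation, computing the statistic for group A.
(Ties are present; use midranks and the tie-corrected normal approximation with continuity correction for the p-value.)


Step 1: Combine and sort all 12 observations; assign midranks.
sorted (value, group): (5,X), (10,X), (10,Y), (12,Y), (13,Y), (16,Y), (17,X), (19,Y), (22,X), (23,Y), (24,X), (27,X)
ranks: 5->1, 10->2.5, 10->2.5, 12->4, 13->5, 16->6, 17->7, 19->8, 22->9, 23->10, 24->11, 27->12
Step 2: Rank sum for X: R1 = 1 + 2.5 + 7 + 9 + 11 + 12 = 42.5.
Step 3: U_X = R1 - n1(n1+1)/2 = 42.5 - 6*7/2 = 42.5 - 21 = 21.5.
       U_Y = n1*n2 - U_X = 36 - 21.5 = 14.5.
Step 4: Ties are present, so use the tie-corrected normal approximation (with continuity correction) for the p-value.
Step 5: p-value = 0.630356; compare to alpha = 0.1. fail to reject H0.

U_X = 21.5, p = 0.630356, fail to reject H0 at alpha = 0.1.


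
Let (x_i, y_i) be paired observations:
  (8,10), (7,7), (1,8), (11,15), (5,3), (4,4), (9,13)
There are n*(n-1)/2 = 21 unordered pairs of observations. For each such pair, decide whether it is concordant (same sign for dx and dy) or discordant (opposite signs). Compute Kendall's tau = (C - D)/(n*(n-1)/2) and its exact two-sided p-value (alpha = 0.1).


Step 1: Enumerate the 21 unordered pairs (i,j) with i<j and classify each by sign(x_j-x_i) * sign(y_j-y_i).
  (1,2):dx=-1,dy=-3->C; (1,3):dx=-7,dy=-2->C; (1,4):dx=+3,dy=+5->C; (1,5):dx=-3,dy=-7->C
  (1,6):dx=-4,dy=-6->C; (1,7):dx=+1,dy=+3->C; (2,3):dx=-6,dy=+1->D; (2,4):dx=+4,dy=+8->C
  (2,5):dx=-2,dy=-4->C; (2,6):dx=-3,dy=-3->C; (2,7):dx=+2,dy=+6->C; (3,4):dx=+10,dy=+7->C
  (3,5):dx=+4,dy=-5->D; (3,6):dx=+3,dy=-4->D; (3,7):dx=+8,dy=+5->C; (4,5):dx=-6,dy=-12->C
  (4,6):dx=-7,dy=-11->C; (4,7):dx=-2,dy=-2->C; (5,6):dx=-1,dy=+1->D; (5,7):dx=+4,dy=+10->C
  (6,7):dx=+5,dy=+9->C
Step 2: C = 17, D = 4, total pairs = 21.
Step 3: tau = (C - D)/(n(n-1)/2) = (17 - 4)/21 = 0.619048.
Step 4: Exact two-sided p-value (enumerate n! = 5040 permutations of y under H0): p = 0.069048.
Step 5: alpha = 0.1. reject H0.

tau_b = 0.6190 (C=17, D=4), p = 0.069048, reject H0.


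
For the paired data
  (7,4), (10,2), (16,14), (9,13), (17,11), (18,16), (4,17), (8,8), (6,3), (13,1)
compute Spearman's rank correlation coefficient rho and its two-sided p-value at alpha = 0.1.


Step 1: Rank x and y separately (midranks; no ties here).
rank(x): 7->3, 10->6, 16->8, 9->5, 17->9, 18->10, 4->1, 8->4, 6->2, 13->7
rank(y): 4->4, 2->2, 14->8, 13->7, 11->6, 16->9, 17->10, 8->5, 3->3, 1->1
Step 2: d_i = R_x(i) - R_y(i); compute d_i^2.
  (3-4)^2=1, (6-2)^2=16, (8-8)^2=0, (5-7)^2=4, (9-6)^2=9, (10-9)^2=1, (1-10)^2=81, (4-5)^2=1, (2-3)^2=1, (7-1)^2=36
sum(d^2) = 150.
Step 3: rho = 1 - 6*150 / (10*(10^2 - 1)) = 1 - 900/990 = 0.090909.
Step 4: Under H0, t = rho * sqrt((n-2)/(1-rho^2)) = 0.2582 ~ t(8).
Step 5: Two-sided p-value from the t-distribution with 8 df = 0.802772.
Step 6: alpha = 0.1. fail to reject H0.

rho = 0.0909, p = 0.802772, fail to reject H0 at alpha = 0.1.


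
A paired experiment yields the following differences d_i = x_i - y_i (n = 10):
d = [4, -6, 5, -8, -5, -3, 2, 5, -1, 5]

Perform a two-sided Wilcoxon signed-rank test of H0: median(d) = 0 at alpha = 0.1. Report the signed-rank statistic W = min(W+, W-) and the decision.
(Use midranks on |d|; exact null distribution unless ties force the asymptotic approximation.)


Step 1: Drop any zero differences (none here) and take |d_i|.
|d| = [4, 6, 5, 8, 5, 3, 2, 5, 1, 5]
Step 2: Midrank |d_i| (ties get averaged ranks).
ranks: |4|->4, |6|->9, |5|->6.5, |8|->10, |5|->6.5, |3|->3, |2|->2, |5|->6.5, |1|->1, |5|->6.5
Step 3: Attach original signs; sum ranks with positive sign and with negative sign.
W+ = 4 + 6.5 + 2 + 6.5 + 6.5 = 25.5
W- = 9 + 10 + 6.5 + 3 + 1 = 29.5
(Check: W+ + W- = 55 should equal n(n+1)/2 = 55.)
Step 4: Test statistic W = min(W+, W-) = 25.5.
Step 5: Ties in |d|, so use the tie-corrected normal approximation.
        E[W] = n(n+1)/4 = 10*11/4 = 27.5.
        Tie groups: |d|=5 (t=4); sum(t^3 - t) = 60.
        Var[W] = n(n+1)(2n+1)/24 - sum(t^3-t)/48 = 2310/24 - 60/48 = 95.
        z = (W - E[W]) / sqrt(Var[W]) = (25.5 - 27.5) / 9.7468 = -0.2052.
        Two-sided p = 2*Phi(z) = 0.837419.
Step 6: alpha = 0.1. fail to reject H0.

W+ = 25.5, W- = 29.5, W = min = 25.5, p = 0.837419, fail to reject H0.


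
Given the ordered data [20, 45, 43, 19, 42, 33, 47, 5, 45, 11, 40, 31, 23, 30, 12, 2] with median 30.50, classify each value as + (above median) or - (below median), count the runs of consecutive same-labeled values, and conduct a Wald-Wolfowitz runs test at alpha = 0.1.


Step 1: Compute median = 30.50; label A = above, B = below.
Labels in order: BAABAAABABAABBBB  (n_A = 8, n_B = 8)
Step 2: Count runs R = 9.
Step 3: Under H0 (random ordering), E[R] = 2*n_A*n_B/(n_A+n_B) + 1 = 2*8*8/16 + 1 = 9.0000.
        Var[R] = 2*n_A*n_B*(2*n_A*n_B - n_A - n_B) / ((n_A+n_B)^2 * (n_A+n_B-1)) = 14336/3840 = 3.7333.
        SD[R] = 1.9322.
Step 4: R = E[R], so z = 0 with no continuity correction.
Step 5: Two-sided p-value via normal approximation = 2*(1 - Phi(|z|)) = 1.000000.
Step 6: alpha = 0.1. fail to reject H0.

R = 9, z = 0.0000, p = 1.000000, fail to reject H0.


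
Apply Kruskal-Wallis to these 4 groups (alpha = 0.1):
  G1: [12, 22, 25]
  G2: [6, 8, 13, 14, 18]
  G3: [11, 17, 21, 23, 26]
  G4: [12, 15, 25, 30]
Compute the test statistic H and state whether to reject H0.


Step 1: Combine all N = 17 observations and assign midranks.
sorted (value, group, rank): (6,G2,1), (8,G2,2), (11,G3,3), (12,G1,4.5), (12,G4,4.5), (13,G2,6), (14,G2,7), (15,G4,8), (17,G3,9), (18,G2,10), (21,G3,11), (22,G1,12), (23,G3,13), (25,G1,14.5), (25,G4,14.5), (26,G3,16), (30,G4,17)
Step 2: Sum ranks within each group.
R_1 = 31 (n_1 = 3)
R_2 = 26 (n_2 = 5)
R_3 = 52 (n_3 = 5)
R_4 = 44 (n_4 = 4)
Step 3: H = 12/(N(N+1)) * sum(R_i^2/n_i) - 3(N+1)
     = 12/(17*18) * (31^2/3 + 26^2/5 + 52^2/5 + 44^2/4) - 3*18
     = 0.039216 * 1480.33 - 54
     = 4.052288.
Step 4: Ties present; correction factor C = 1 - 12/(17^3 - 17) = 0.997549. Corrected H = 4.052288 / 0.997549 = 4.062244.
Step 5: Under H0, H ~ chi^2(3); p-value = 0.254821.
Step 6: alpha = 0.1. fail to reject H0.

H = 4.0622, df = 3, p = 0.254821, fail to reject H0.


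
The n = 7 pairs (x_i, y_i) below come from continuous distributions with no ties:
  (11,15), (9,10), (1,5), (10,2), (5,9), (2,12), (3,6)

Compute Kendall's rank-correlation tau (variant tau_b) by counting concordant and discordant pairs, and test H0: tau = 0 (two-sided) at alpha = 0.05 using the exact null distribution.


Step 1: Enumerate the 21 unordered pairs (i,j) with i<j and classify each by sign(x_j-x_i) * sign(y_j-y_i).
  (1,2):dx=-2,dy=-5->C; (1,3):dx=-10,dy=-10->C; (1,4):dx=-1,dy=-13->C; (1,5):dx=-6,dy=-6->C
  (1,6):dx=-9,dy=-3->C; (1,7):dx=-8,dy=-9->C; (2,3):dx=-8,dy=-5->C; (2,4):dx=+1,dy=-8->D
  (2,5):dx=-4,dy=-1->C; (2,6):dx=-7,dy=+2->D; (2,7):dx=-6,dy=-4->C; (3,4):dx=+9,dy=-3->D
  (3,5):dx=+4,dy=+4->C; (3,6):dx=+1,dy=+7->C; (3,7):dx=+2,dy=+1->C; (4,5):dx=-5,dy=+7->D
  (4,6):dx=-8,dy=+10->D; (4,7):dx=-7,dy=+4->D; (5,6):dx=-3,dy=+3->D; (5,7):dx=-2,dy=-3->C
  (6,7):dx=+1,dy=-6->D
Step 2: C = 13, D = 8, total pairs = 21.
Step 3: tau = (C - D)/(n(n-1)/2) = (13 - 8)/21 = 0.238095.
Step 4: Exact two-sided p-value (enumerate n! = 5040 permutations of y under H0): p = 0.561905.
Step 5: alpha = 0.05. fail to reject H0.

tau_b = 0.2381 (C=13, D=8), p = 0.561905, fail to reject H0.


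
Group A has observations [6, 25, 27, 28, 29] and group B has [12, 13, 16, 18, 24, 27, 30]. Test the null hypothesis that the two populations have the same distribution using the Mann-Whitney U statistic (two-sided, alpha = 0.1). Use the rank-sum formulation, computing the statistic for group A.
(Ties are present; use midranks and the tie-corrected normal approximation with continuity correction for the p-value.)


Step 1: Combine and sort all 12 observations; assign midranks.
sorted (value, group): (6,X), (12,Y), (13,Y), (16,Y), (18,Y), (24,Y), (25,X), (27,X), (27,Y), (28,X), (29,X), (30,Y)
ranks: 6->1, 12->2, 13->3, 16->4, 18->5, 24->6, 25->7, 27->8.5, 27->8.5, 28->10, 29->11, 30->12
Step 2: Rank sum for X: R1 = 1 + 7 + 8.5 + 10 + 11 = 37.5.
Step 3: U_X = R1 - n1(n1+1)/2 = 37.5 - 5*6/2 = 37.5 - 15 = 22.5.
       U_Y = n1*n2 - U_X = 35 - 22.5 = 12.5.
Step 4: Ties are present, so use the tie-corrected normal approximation (with continuity correction) for the p-value.
Step 5: p-value = 0.464120; compare to alpha = 0.1. fail to reject H0.

U_X = 22.5, p = 0.464120, fail to reject H0 at alpha = 0.1.


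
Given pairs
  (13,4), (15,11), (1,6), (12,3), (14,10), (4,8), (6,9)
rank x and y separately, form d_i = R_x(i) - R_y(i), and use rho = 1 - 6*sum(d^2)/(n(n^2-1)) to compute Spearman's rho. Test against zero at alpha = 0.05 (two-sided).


Step 1: Rank x and y separately (midranks; no ties here).
rank(x): 13->5, 15->7, 1->1, 12->4, 14->6, 4->2, 6->3
rank(y): 4->2, 11->7, 6->3, 3->1, 10->6, 8->4, 9->5
Step 2: d_i = R_x(i) - R_y(i); compute d_i^2.
  (5-2)^2=9, (7-7)^2=0, (1-3)^2=4, (4-1)^2=9, (6-6)^2=0, (2-4)^2=4, (3-5)^2=4
sum(d^2) = 30.
Step 3: rho = 1 - 6*30 / (7*(7^2 - 1)) = 1 - 180/336 = 0.464286.
Step 4: Under H0, t = rho * sqrt((n-2)/(1-rho^2)) = 1.1722 ~ t(5).
Step 5: Two-sided p-value from the t-distribution with 5 df = 0.293934.
Step 6: alpha = 0.05. fail to reject H0.

rho = 0.4643, p = 0.293934, fail to reject H0 at alpha = 0.05.


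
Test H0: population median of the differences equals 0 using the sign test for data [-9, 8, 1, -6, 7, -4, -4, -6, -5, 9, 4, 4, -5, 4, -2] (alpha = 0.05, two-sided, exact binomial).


Step 1: Discard zero differences. Original n = 15; n_eff = number of nonzero differences = 15.
Nonzero differences (with sign): -9, +8, +1, -6, +7, -4, -4, -6, -5, +9, +4, +4, -5, +4, -2
Step 2: Count signs: positive = 7, negative = 8.
Step 3: Under H0: P(positive) = 0.5, so the number of positives S ~ Bin(15, 0.5).
Step 4: Two-sided exact p-value = sum of Bin(15,0.5) probabilities at or below the observed probability = 1.000000.
Step 5: alpha = 0.05. fail to reject H0.

n_eff = 15, pos = 7, neg = 8, p = 1.000000, fail to reject H0.


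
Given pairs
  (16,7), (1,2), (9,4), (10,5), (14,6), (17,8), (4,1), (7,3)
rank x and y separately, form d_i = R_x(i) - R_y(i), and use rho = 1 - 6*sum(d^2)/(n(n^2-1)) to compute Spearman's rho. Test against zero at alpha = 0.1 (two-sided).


Step 1: Rank x and y separately (midranks; no ties here).
rank(x): 16->7, 1->1, 9->4, 10->5, 14->6, 17->8, 4->2, 7->3
rank(y): 7->7, 2->2, 4->4, 5->5, 6->6, 8->8, 1->1, 3->3
Step 2: d_i = R_x(i) - R_y(i); compute d_i^2.
  (7-7)^2=0, (1-2)^2=1, (4-4)^2=0, (5-5)^2=0, (6-6)^2=0, (8-8)^2=0, (2-1)^2=1, (3-3)^2=0
sum(d^2) = 2.
Step 3: rho = 1 - 6*2 / (8*(8^2 - 1)) = 1 - 12/504 = 0.976190.
Step 4: Under H0, t = rho * sqrt((n-2)/(1-rho^2)) = 11.0235 ~ t(6).
Step 5: Two-sided p-value from the t-distribution with 6 df = 0.000033.
Step 6: alpha = 0.1. reject H0.

rho = 0.9762, p = 0.000033, reject H0 at alpha = 0.1.


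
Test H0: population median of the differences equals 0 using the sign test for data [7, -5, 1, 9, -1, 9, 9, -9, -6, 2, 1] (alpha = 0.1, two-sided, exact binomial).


Step 1: Discard zero differences. Original n = 11; n_eff = number of nonzero differences = 11.
Nonzero differences (with sign): +7, -5, +1, +9, -1, +9, +9, -9, -6, +2, +1
Step 2: Count signs: positive = 7, negative = 4.
Step 3: Under H0: P(positive) = 0.5, so the number of positives S ~ Bin(11, 0.5).
Step 4: Two-sided exact p-value = sum of Bin(11,0.5) probabilities at or below the observed probability = 0.548828.
Step 5: alpha = 0.1. fail to reject H0.

n_eff = 11, pos = 7, neg = 4, p = 0.548828, fail to reject H0.


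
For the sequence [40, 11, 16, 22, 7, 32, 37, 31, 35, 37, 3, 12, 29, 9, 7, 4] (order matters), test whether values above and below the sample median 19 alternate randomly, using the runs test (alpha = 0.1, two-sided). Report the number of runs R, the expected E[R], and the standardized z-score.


Step 1: Compute median = 19; label A = above, B = below.
Labels in order: ABBABAAAAABBABBB  (n_A = 8, n_B = 8)
Step 2: Count runs R = 8.
Step 3: Under H0 (random ordering), E[R] = 2*n_A*n_B/(n_A+n_B) + 1 = 2*8*8/16 + 1 = 9.0000.
        Var[R] = 2*n_A*n_B*(2*n_A*n_B - n_A - n_B) / ((n_A+n_B)^2 * (n_A+n_B-1)) = 14336/3840 = 3.7333.
        SD[R] = 1.9322.
Step 4: Continuity-corrected z = (R + 0.5 - E[R]) / SD[R] = (8 + 0.5 - 9.0000) / 1.9322 = -0.2588.
Step 5: Two-sided p-value via normal approximation = 2*(1 - Phi(|z|)) = 0.795809.
Step 6: alpha = 0.1. fail to reject H0.

R = 8, z = -0.2588, p = 0.795809, fail to reject H0.


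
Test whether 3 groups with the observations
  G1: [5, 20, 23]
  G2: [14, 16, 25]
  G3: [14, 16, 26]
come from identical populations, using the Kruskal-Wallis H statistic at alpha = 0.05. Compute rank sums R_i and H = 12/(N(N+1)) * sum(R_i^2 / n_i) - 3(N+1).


Step 1: Combine all N = 9 observations and assign midranks.
sorted (value, group, rank): (5,G1,1), (14,G2,2.5), (14,G3,2.5), (16,G2,4.5), (16,G3,4.5), (20,G1,6), (23,G1,7), (25,G2,8), (26,G3,9)
Step 2: Sum ranks within each group.
R_1 = 14 (n_1 = 3)
R_2 = 15 (n_2 = 3)
R_3 = 16 (n_3 = 3)
Step 3: H = 12/(N(N+1)) * sum(R_i^2/n_i) - 3(N+1)
     = 12/(9*10) * (14^2/3 + 15^2/3 + 16^2/3) - 3*10
     = 0.133333 * 225.667 - 30
     = 0.088889.
Step 4: Ties present; correction factor C = 1 - 12/(9^3 - 9) = 0.983333. Corrected H = 0.088889 / 0.983333 = 0.090395.
Step 5: Under H0, H ~ chi^2(2); p-value = 0.955808.
Step 6: alpha = 0.05. fail to reject H0.

H = 0.0904, df = 2, p = 0.955808, fail to reject H0.


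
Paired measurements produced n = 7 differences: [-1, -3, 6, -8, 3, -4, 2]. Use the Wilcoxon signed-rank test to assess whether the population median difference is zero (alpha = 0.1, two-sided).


Step 1: Drop any zero differences (none here) and take |d_i|.
|d| = [1, 3, 6, 8, 3, 4, 2]
Step 2: Midrank |d_i| (ties get averaged ranks).
ranks: |1|->1, |3|->3.5, |6|->6, |8|->7, |3|->3.5, |4|->5, |2|->2
Step 3: Attach original signs; sum ranks with positive sign and with negative sign.
W+ = 6 + 3.5 + 2 = 11.5
W- = 1 + 3.5 + 7 + 5 = 16.5
(Check: W+ + W- = 28 should equal n(n+1)/2 = 28.)
Step 4: Test statistic W = min(W+, W-) = 11.5.
Step 5: Ties in |d|, so use the tie-corrected normal approximation.
        E[W] = n(n+1)/4 = 7*8/4 = 14.
        Tie groups: |d|=3 (t=2); sum(t^3 - t) = 6.
        Var[W] = n(n+1)(2n+1)/24 - sum(t^3-t)/48 = 840/24 - 6/48 = 34.875.
        z = (W - E[W]) / sqrt(Var[W]) = (11.5 - 14) / 5.9055 = -0.4233.
        Two-sided p = 2*Phi(z) = 0.672052.
Step 6: alpha = 0.1. fail to reject H0.

W+ = 11.5, W- = 16.5, W = min = 11.5, p = 0.672052, fail to reject H0.


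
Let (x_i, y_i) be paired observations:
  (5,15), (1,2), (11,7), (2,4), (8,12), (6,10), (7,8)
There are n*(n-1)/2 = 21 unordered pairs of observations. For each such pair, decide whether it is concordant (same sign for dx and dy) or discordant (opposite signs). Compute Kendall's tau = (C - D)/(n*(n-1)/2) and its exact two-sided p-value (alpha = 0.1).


Step 1: Enumerate the 21 unordered pairs (i,j) with i<j and classify each by sign(x_j-x_i) * sign(y_j-y_i).
  (1,2):dx=-4,dy=-13->C; (1,3):dx=+6,dy=-8->D; (1,4):dx=-3,dy=-11->C; (1,5):dx=+3,dy=-3->D
  (1,6):dx=+1,dy=-5->D; (1,7):dx=+2,dy=-7->D; (2,3):dx=+10,dy=+5->C; (2,4):dx=+1,dy=+2->C
  (2,5):dx=+7,dy=+10->C; (2,6):dx=+5,dy=+8->C; (2,7):dx=+6,dy=+6->C; (3,4):dx=-9,dy=-3->C
  (3,5):dx=-3,dy=+5->D; (3,6):dx=-5,dy=+3->D; (3,7):dx=-4,dy=+1->D; (4,5):dx=+6,dy=+8->C
  (4,6):dx=+4,dy=+6->C; (4,7):dx=+5,dy=+4->C; (5,6):dx=-2,dy=-2->C; (5,7):dx=-1,dy=-4->C
  (6,7):dx=+1,dy=-2->D
Step 2: C = 13, D = 8, total pairs = 21.
Step 3: tau = (C - D)/(n(n-1)/2) = (13 - 8)/21 = 0.238095.
Step 4: Exact two-sided p-value (enumerate n! = 5040 permutations of y under H0): p = 0.561905.
Step 5: alpha = 0.1. fail to reject H0.

tau_b = 0.2381 (C=13, D=8), p = 0.561905, fail to reject H0.


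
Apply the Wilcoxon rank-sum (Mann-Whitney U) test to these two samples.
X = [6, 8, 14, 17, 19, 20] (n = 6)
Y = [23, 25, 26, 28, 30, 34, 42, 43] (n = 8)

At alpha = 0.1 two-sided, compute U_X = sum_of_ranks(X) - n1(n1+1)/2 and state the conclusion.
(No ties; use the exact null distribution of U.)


Step 1: Combine and sort all 14 observations; assign midranks.
sorted (value, group): (6,X), (8,X), (14,X), (17,X), (19,X), (20,X), (23,Y), (25,Y), (26,Y), (28,Y), (30,Y), (34,Y), (42,Y), (43,Y)
ranks: 6->1, 8->2, 14->3, 17->4, 19->5, 20->6, 23->7, 25->8, 26->9, 28->10, 30->11, 34->12, 42->13, 43->14
Step 2: Rank sum for X: R1 = 1 + 2 + 3 + 4 + 5 + 6 = 21.
Step 3: U_X = R1 - n1(n1+1)/2 = 21 - 6*7/2 = 21 - 21 = 0.
       U_Y = n1*n2 - U_X = 48 - 0 = 48.
Step 4: No ties, so the exact null distribution of U (based on enumerating the C(14,6) = 3003 equally likely rank assignments) gives the two-sided p-value.
Step 5: p-value = 0.000666; compare to alpha = 0.1. reject H0.

U_X = 0, p = 0.000666, reject H0 at alpha = 0.1.


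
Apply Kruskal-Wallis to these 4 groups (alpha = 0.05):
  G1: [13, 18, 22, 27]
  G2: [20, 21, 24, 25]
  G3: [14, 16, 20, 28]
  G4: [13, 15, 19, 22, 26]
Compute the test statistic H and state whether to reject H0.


Step 1: Combine all N = 17 observations and assign midranks.
sorted (value, group, rank): (13,G1,1.5), (13,G4,1.5), (14,G3,3), (15,G4,4), (16,G3,5), (18,G1,6), (19,G4,7), (20,G2,8.5), (20,G3,8.5), (21,G2,10), (22,G1,11.5), (22,G4,11.5), (24,G2,13), (25,G2,14), (26,G4,15), (27,G1,16), (28,G3,17)
Step 2: Sum ranks within each group.
R_1 = 35 (n_1 = 4)
R_2 = 45.5 (n_2 = 4)
R_3 = 33.5 (n_3 = 4)
R_4 = 39 (n_4 = 5)
Step 3: H = 12/(N(N+1)) * sum(R_i^2/n_i) - 3(N+1)
     = 12/(17*18) * (35^2/4 + 45.5^2/4 + 33.5^2/4 + 39^2/5) - 3*18
     = 0.039216 * 1408.58 - 54
     = 1.238235.
Step 4: Ties present; correction factor C = 1 - 18/(17^3 - 17) = 0.996324. Corrected H = 1.238235 / 0.996324 = 1.242804.
Step 5: Under H0, H ~ chi^2(3); p-value = 0.742757.
Step 6: alpha = 0.05. fail to reject H0.

H = 1.2428, df = 3, p = 0.742757, fail to reject H0.


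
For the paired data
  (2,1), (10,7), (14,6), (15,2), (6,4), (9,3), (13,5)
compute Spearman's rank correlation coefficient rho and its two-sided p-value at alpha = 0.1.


Step 1: Rank x and y separately (midranks; no ties here).
rank(x): 2->1, 10->4, 14->6, 15->7, 6->2, 9->3, 13->5
rank(y): 1->1, 7->7, 6->6, 2->2, 4->4, 3->3, 5->5
Step 2: d_i = R_x(i) - R_y(i); compute d_i^2.
  (1-1)^2=0, (4-7)^2=9, (6-6)^2=0, (7-2)^2=25, (2-4)^2=4, (3-3)^2=0, (5-5)^2=0
sum(d^2) = 38.
Step 3: rho = 1 - 6*38 / (7*(7^2 - 1)) = 1 - 228/336 = 0.321429.
Step 4: Under H0, t = rho * sqrt((n-2)/(1-rho^2)) = 0.7590 ~ t(5).
Step 5: Two-sided p-value from the t-distribution with 5 df = 0.482072.
Step 6: alpha = 0.1. fail to reject H0.

rho = 0.3214, p = 0.482072, fail to reject H0 at alpha = 0.1.


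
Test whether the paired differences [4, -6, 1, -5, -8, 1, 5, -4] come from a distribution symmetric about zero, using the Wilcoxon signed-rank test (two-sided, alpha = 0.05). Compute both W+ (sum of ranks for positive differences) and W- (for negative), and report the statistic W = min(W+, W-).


Step 1: Drop any zero differences (none here) and take |d_i|.
|d| = [4, 6, 1, 5, 8, 1, 5, 4]
Step 2: Midrank |d_i| (ties get averaged ranks).
ranks: |4|->3.5, |6|->7, |1|->1.5, |5|->5.5, |8|->8, |1|->1.5, |5|->5.5, |4|->3.5
Step 3: Attach original signs; sum ranks with positive sign and with negative sign.
W+ = 3.5 + 1.5 + 1.5 + 5.5 = 12
W- = 7 + 5.5 + 8 + 3.5 = 24
(Check: W+ + W- = 36 should equal n(n+1)/2 = 36.)
Step 4: Test statistic W = min(W+, W-) = 12.
Step 5: Ties in |d|, so use the tie-corrected normal approximation.
        E[W] = n(n+1)/4 = 8*9/4 = 18.
        Tie groups: |d|=1 (t=2), |d|=4 (t=2), |d|=5 (t=2); sum(t^3 - t) = 18.
        Var[W] = n(n+1)(2n+1)/24 - sum(t^3-t)/48 = 1224/24 - 18/48 = 50.625.
        z = (W - E[W]) / sqrt(Var[W]) = (12 - 18) / 7.1151 = -0.8433.
        Two-sided p = 2*Phi(z) = 0.399075.
Step 6: alpha = 0.05. fail to reject H0.

W+ = 12, W- = 24, W = min = 12, p = 0.399075, fail to reject H0.


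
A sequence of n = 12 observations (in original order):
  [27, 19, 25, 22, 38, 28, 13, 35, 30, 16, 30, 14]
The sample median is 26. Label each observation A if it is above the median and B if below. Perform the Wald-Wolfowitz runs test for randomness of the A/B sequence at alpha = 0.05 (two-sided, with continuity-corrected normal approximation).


Step 1: Compute median = 26; label A = above, B = below.
Labels in order: ABBBAABAABAB  (n_A = 6, n_B = 6)
Step 2: Count runs R = 8.
Step 3: Under H0 (random ordering), E[R] = 2*n_A*n_B/(n_A+n_B) + 1 = 2*6*6/12 + 1 = 7.0000.
        Var[R] = 2*n_A*n_B*(2*n_A*n_B - n_A - n_B) / ((n_A+n_B)^2 * (n_A+n_B-1)) = 4320/1584 = 2.7273.
        SD[R] = 1.6514.
Step 4: Continuity-corrected z = (R - 0.5 - E[R]) / SD[R] = (8 - 0.5 - 7.0000) / 1.6514 = 0.3028.
Step 5: Two-sided p-value via normal approximation = 2*(1 - Phi(|z|)) = 0.762069.
Step 6: alpha = 0.05. fail to reject H0.

R = 8, z = 0.3028, p = 0.762069, fail to reject H0.


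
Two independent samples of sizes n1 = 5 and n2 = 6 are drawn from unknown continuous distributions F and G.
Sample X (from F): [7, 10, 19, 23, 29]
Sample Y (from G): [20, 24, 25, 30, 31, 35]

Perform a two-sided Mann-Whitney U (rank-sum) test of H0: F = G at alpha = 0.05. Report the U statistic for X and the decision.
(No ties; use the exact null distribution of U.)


Step 1: Combine and sort all 11 observations; assign midranks.
sorted (value, group): (7,X), (10,X), (19,X), (20,Y), (23,X), (24,Y), (25,Y), (29,X), (30,Y), (31,Y), (35,Y)
ranks: 7->1, 10->2, 19->3, 20->4, 23->5, 24->6, 25->7, 29->8, 30->9, 31->10, 35->11
Step 2: Rank sum for X: R1 = 1 + 2 + 3 + 5 + 8 = 19.
Step 3: U_X = R1 - n1(n1+1)/2 = 19 - 5*6/2 = 19 - 15 = 4.
       U_Y = n1*n2 - U_X = 30 - 4 = 26.
Step 4: No ties, so the exact null distribution of U (based on enumerating the C(11,5) = 462 equally likely rank assignments) gives the two-sided p-value.
Step 5: p-value = 0.051948; compare to alpha = 0.05. fail to reject H0.

U_X = 4, p = 0.051948, fail to reject H0 at alpha = 0.05.
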